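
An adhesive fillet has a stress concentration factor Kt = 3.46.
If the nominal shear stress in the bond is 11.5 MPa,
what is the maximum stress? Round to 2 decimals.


Max stress = 11.5 * 3.46 = 39.79 MPa

39.79


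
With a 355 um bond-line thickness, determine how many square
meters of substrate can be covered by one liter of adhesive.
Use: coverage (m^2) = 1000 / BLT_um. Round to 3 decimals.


Coverage = 1000 / 355 = 2.817 m^2

2.817


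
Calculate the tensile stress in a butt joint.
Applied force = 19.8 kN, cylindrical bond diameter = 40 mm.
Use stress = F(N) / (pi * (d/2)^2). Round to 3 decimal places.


A = pi * 20.0^2 = 1256.6371 mm^2
sigma = 19800.0 / 1256.6371 = 15.756 MPa

15.756


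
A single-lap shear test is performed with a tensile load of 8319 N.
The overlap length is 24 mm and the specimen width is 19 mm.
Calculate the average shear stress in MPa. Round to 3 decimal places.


Shear stress = F / (overlap * width)
= 8319 / (24 * 19)
= 8319 / 456
= 18.243 MPa

18.243


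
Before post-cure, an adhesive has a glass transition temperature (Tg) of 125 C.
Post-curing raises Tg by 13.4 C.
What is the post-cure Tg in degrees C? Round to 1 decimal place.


Tg_post = Tg_base + delta_Tg
= 125 + 13.4
= 138.4 C

138.4


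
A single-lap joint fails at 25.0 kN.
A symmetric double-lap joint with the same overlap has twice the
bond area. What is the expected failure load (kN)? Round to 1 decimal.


Double-lap load = 2 * 25.0 = 50.0 kN

50.0


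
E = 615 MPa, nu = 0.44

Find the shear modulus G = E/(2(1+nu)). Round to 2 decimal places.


G = 615 / (2 * 1.44)
= 213.54 MPa

213.54


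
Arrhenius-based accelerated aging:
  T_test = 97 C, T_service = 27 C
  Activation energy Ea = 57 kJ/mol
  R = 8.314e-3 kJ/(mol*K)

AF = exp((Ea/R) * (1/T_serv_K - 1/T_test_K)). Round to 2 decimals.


T_test_K = 370.15, T_serv_K = 300.15
AF = exp((57/8.314e-3) * (1/300.15 - 1/370.15))
= 75.16

75.16


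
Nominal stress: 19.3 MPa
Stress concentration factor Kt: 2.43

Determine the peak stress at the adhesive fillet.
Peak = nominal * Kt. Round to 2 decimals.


Peak stress = 19.3 * 2.43
= 46.90 MPa

46.90


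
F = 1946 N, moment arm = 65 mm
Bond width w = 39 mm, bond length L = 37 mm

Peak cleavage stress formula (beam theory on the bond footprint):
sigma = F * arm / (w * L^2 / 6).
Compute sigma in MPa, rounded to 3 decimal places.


sigma = (1946 * 65) / (39 * 1369 / 6)
= 126490 * 6 / 53391
= 758940 / 53391
= 14.215 MPa

14.215


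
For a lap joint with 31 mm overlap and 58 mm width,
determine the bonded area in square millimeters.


Area = 31 * 58 = 1798 mm^2

1798


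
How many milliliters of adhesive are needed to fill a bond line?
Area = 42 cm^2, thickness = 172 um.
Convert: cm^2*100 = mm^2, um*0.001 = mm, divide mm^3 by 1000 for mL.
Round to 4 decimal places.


= (42 * 100) * (172 * 0.001) / 1000
= 0.7224 mL

0.7224


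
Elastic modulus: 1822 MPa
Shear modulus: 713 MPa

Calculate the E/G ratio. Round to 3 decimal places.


E / G = 1822 / 713 = 2.555

2.555


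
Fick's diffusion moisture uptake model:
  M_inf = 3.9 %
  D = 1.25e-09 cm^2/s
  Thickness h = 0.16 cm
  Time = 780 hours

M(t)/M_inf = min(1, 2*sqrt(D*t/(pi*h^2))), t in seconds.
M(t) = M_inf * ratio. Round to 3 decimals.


t_sec = 780 * 3600 = 2808000
ratio = 2*sqrt(1.25e-09*2808000/(pi*0.16^2))
= min(1, 0.417819)
= 0.417819
M(t) = 3.9 * 0.417819 = 1.629 %

1.629


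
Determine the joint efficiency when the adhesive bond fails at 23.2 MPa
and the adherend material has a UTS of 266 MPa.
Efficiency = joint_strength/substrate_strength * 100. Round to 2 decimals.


Joint efficiency = 23.2 / 266 * 100
= 8.72%

8.72


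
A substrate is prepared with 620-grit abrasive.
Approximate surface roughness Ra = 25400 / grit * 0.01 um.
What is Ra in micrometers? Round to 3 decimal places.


Ra = 25400 / 620 * 0.01 = 0.410 um

0.410


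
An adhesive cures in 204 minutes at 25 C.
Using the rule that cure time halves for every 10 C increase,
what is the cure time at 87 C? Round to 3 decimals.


Factor = 2^((87 - 25) / 10) = 73.5167
Cure time = 204 / 73.5167
= 2.775 minutes

2.775


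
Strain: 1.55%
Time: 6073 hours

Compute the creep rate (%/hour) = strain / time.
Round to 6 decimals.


Creep rate = 1.55 / 6073
= 0.000255 %/h

0.000255


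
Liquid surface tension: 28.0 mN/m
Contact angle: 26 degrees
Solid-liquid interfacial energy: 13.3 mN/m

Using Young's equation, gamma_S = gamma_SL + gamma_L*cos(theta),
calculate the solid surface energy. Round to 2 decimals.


gamma_S = 13.3 + 28.0 * cos(26)
= 38.47 mN/m

38.47


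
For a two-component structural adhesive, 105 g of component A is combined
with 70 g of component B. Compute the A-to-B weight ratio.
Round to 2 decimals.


Weight ratio A:B = 105 / 70
= 1.50

1.50


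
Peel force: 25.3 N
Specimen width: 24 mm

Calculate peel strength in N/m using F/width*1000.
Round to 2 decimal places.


Peel strength = 25.3 / 24 * 1000 = 1054.17 N/m

1054.17


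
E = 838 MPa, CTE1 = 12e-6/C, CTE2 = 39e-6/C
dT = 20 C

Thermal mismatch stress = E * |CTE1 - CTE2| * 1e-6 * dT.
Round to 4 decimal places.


= 838 * 27e-6 * 20
= 0.4525 MPa

0.4525


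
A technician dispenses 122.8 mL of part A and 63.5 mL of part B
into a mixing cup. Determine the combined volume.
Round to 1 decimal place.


Combined volume = 122.8 + 63.5
= 186.3 mL

186.3


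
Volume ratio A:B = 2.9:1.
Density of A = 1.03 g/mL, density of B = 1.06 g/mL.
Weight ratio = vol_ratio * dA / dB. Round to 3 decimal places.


Wt ratio = 2.9 * 1.03 / 1.06
= 2.818

2.818


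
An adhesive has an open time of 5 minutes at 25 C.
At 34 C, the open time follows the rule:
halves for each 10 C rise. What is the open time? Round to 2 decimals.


Factor = 2^((34-25)/10) = 1.8661
Open time = 5 / 1.8661 = 2.68 min

2.68


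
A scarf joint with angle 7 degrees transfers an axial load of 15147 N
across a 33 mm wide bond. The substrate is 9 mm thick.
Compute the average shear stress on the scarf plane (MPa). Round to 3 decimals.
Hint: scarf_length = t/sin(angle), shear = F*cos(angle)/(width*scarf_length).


scarf_length = 9 / sin(7 deg) = 73.8496 mm
cos(7 deg) = 0.992546
shear stress = 15147 * 0.992546 / (33 * 73.8496)
= 6.169 MPa

6.169


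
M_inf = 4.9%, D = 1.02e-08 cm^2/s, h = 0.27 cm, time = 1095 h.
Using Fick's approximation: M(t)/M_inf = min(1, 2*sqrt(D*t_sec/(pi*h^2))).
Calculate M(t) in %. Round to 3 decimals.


t = 3942000 s
ratio = min(1, 2*sqrt(1.02e-08*3942000/(pi*0.0729)))
= 0.838011
M(t) = 4.9 * 0.838011 = 4.106%

4.106


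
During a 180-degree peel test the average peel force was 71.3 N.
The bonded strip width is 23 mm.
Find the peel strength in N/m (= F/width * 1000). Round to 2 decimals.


Peel strength = F/width * 1000
= 71.3 / 23 * 1000
= 3100.00 N/m

3100.00


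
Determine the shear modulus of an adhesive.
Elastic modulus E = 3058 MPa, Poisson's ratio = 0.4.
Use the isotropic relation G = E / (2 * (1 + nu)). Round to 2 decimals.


G = 3058 / (2*(1+0.4)) = 3058 / 2.80
= 1092.14 MPa

1092.14


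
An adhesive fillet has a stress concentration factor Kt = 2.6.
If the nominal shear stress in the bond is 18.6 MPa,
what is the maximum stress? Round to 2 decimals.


Max stress = 18.6 * 2.6 = 48.36 MPa

48.36


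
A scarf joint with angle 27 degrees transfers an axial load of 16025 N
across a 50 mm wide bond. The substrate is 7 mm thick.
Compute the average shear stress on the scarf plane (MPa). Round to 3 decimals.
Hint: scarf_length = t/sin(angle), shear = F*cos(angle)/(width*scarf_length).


scarf_length = 7 / sin(27 deg) = 15.4188 mm
cos(27 deg) = 0.891007
shear stress = 16025 * 0.891007 / (50 * 15.4188)
= 18.521 MPa

18.521


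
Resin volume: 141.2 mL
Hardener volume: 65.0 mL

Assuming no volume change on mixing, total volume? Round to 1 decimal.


V_total = 141.2 + 65.0 = 206.2 mL

206.2


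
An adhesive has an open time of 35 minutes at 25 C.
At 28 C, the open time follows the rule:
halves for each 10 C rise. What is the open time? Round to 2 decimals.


Factor = 2^((28-25)/10) = 1.2311
Open time = 35 / 1.2311 = 28.43 min

28.43


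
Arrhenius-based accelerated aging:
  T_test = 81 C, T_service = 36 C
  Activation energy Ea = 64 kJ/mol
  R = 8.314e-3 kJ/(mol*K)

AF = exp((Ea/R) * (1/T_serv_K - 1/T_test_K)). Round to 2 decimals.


T_test_K = 354.15, T_serv_K = 309.15
AF = exp((64/8.314e-3) * (1/309.15 - 1/354.15))
= 23.66

23.66


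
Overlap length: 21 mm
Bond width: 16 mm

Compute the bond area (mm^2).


Bond area = 21 * 16 = 336 mm^2

336


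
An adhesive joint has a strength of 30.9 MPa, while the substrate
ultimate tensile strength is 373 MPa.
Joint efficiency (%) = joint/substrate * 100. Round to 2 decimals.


Efficiency = 30.9 / 373 * 100
= 8.28%

8.28


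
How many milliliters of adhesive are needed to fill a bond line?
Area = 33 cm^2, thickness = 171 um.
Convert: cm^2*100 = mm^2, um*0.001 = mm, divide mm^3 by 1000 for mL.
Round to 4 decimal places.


= (33 * 100) * (171 * 0.001) / 1000
= 0.5643 mL

0.5643


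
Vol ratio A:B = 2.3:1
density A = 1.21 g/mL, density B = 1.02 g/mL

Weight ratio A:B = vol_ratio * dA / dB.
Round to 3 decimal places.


Weight ratio = 2.3 * 1.21 / 1.02
= 2.728

2.728


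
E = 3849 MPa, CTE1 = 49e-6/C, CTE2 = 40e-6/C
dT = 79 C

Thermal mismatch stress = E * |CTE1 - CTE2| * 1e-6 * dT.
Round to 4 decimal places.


= 3849 * 9e-6 * 79
= 2.7366 MPa

2.7366


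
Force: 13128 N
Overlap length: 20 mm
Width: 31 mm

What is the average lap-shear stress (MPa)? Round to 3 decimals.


Average shear stress = F / (overlap * width)
= 13128 / (20 * 31)
= 21.174 MPa

21.174


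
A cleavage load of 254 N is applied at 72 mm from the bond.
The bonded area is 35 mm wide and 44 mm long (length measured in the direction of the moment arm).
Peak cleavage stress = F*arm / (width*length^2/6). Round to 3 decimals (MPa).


Moment = 254 * 72 = 18288 N*mm
Section modulus = 35 * 1936 / 6 = 67760 / 6 mm^3
Stress = 18288 / (67760 / 6) = 109728 / 67760
= 1.619 MPa

1.619


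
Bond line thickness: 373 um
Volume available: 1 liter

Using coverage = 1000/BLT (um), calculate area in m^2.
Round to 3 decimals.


1 L = 1e6 mm^3, thickness = 373 um = 0.373 mm
Area = 1e6 / 0.373 mm^2 = (1e6 / 0.373) / 1e6 m^2 = 1000 / 373 m^2
= 2.681 m^2

2.681


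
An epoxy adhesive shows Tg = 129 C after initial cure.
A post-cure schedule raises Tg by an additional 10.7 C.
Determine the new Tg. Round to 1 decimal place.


New Tg = 129 + 10.7
= 139.7 C

139.7


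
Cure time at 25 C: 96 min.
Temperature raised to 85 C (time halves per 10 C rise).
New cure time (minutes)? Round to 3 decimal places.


Acceleration factor = 2^(60/10) = 64.0000
New time = 96 / 64.0000 = 1.500 min

1.500


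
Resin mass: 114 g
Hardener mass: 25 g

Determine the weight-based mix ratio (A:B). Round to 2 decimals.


Ratio = 114 / 25 = 4.56

4.56


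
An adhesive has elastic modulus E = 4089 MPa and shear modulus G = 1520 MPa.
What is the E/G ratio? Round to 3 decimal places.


E/G = 4089 / 1520 = 2.690

2.690


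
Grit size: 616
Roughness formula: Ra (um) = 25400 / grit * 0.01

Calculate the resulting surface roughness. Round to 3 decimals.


Ra = 25400 / 616 * 0.01
= 0.412 um

0.412


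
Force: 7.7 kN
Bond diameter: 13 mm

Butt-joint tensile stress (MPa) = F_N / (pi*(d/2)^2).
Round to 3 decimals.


F_N = 7.7 * 1000 = 7700.0 N
A = pi*(6.5)^2 = 132.7323 mm^2
stress = 7700.0 / 132.7323 = 58.012 MPa

58.012


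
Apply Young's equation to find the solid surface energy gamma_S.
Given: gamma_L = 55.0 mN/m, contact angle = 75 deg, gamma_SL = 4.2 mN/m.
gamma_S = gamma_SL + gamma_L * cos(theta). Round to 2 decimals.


theta_rad = 75 * pi/180 = 1.308997
gamma_S = 4.2 + 55.0 * cos(1.308997)
= 18.44 mN/m

18.44


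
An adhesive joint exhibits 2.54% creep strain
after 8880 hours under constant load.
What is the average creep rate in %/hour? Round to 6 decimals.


Creep rate = strain / time
= 2.54 / 8880
= 0.000286 %/h

0.000286


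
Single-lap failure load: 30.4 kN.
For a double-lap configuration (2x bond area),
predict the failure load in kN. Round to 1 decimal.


Failure load = 30.4 * 2 = 60.8 kN

60.8


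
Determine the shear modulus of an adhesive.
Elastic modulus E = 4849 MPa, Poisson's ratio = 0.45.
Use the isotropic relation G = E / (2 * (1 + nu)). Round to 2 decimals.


G = 4849 / (2*(1+0.45)) = 4849 / 2.90
= 1672.07 MPa

1672.07


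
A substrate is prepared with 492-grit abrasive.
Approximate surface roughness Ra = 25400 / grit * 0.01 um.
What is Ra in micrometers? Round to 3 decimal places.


Ra = 25400 / 492 * 0.01 = 0.516 um

0.516


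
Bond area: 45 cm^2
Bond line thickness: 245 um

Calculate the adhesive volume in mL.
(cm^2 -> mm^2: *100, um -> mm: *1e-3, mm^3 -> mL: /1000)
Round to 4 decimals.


V = 45*100 * 245*1e-3 / 1000
= 1.1025 mL

1.1025


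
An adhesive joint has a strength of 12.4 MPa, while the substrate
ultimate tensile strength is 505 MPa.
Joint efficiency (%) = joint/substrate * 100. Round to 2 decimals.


Efficiency = 12.4 / 505 * 100
= 2.46%

2.46


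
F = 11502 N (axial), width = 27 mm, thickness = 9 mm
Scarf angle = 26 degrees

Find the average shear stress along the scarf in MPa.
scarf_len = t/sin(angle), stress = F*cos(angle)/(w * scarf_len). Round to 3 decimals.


scarf_len = 9/sin(26 deg) = 20.5305
cos(26 deg) = 0.898794
stress = 11502*0.898794/(27*20.5305) = 18.650 MPa

18.650


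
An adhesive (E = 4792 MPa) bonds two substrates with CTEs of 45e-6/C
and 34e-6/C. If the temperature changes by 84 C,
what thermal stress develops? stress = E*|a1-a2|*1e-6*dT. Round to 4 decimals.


Stress = 4792 * |45 - 34| * 1e-6 * 84
= 4.4278 MPa

4.4278


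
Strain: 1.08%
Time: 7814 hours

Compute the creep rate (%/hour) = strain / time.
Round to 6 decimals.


Creep rate = 1.08 / 7814
= 0.000138 %/h

0.000138


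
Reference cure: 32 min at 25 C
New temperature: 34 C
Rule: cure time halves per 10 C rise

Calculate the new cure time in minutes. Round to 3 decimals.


factor = 2^((34-25)/10) = 1.8661
t_new = 32 / 1.8661 = 17.148 min

17.148


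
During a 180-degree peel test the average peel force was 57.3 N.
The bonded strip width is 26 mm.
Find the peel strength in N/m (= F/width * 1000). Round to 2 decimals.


Peel strength = F/width * 1000
= 57.3 / 26 * 1000
= 2203.85 N/m

2203.85


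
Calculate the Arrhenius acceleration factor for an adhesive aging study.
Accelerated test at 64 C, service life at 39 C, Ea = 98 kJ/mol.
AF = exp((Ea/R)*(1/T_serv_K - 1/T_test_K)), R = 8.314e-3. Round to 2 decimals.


T_test = 337.15 K, T_serv = 312.15 K
Ea/R = 98 / 0.008314 = 11787.35
AF = exp(11787.35 * (1/312.15 - 1/337.15))
= 16.45

16.45


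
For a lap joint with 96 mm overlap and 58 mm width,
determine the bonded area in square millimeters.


Area = 96 * 58 = 5568 mm^2

5568


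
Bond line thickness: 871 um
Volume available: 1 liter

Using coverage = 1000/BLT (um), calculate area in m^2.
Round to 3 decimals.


1 L = 1e6 mm^3, thickness = 871 um = 0.871 mm
Area = 1e6 / 0.871 mm^2 = (1e6 / 0.871) / 1e6 m^2 = 1000 / 871 m^2
= 1.148 m^2

1.148


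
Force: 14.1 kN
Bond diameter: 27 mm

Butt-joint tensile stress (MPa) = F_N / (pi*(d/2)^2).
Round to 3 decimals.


F_N = 14.1 * 1000 = 14100.0 N
A = pi*(13.5)^2 = 572.5553 mm^2
stress = 14100.0 / 572.5553 = 24.626 MPa

24.626


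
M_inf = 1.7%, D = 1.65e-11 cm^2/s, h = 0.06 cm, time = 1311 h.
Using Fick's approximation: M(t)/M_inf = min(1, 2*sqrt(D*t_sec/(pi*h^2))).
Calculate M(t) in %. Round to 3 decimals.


t = 4719600 s
ratio = min(1, 2*sqrt(1.65e-11*4719600/(pi*0.0036)))
= 0.165958
M(t) = 1.7 * 0.165958 = 0.282%

0.282


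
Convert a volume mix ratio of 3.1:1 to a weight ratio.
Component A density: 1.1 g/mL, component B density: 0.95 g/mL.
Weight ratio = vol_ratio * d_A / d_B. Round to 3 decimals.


= 3.1 * 1.1 / 0.95 = 3.589

3.589


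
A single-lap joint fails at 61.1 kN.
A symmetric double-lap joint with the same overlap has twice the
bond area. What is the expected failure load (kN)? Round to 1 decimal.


Double-lap load = 2 * 61.1 = 122.2 kN

122.2


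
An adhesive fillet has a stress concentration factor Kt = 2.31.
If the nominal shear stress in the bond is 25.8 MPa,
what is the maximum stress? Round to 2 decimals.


Max stress = 25.8 * 2.31 = 59.60 MPa

59.60


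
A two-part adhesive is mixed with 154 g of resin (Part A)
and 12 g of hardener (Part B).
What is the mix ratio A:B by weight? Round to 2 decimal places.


Mix ratio = mass_A / mass_B
= 154 / 12
= 12.83

12.83


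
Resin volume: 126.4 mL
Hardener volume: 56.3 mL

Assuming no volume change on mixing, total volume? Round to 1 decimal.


V_total = 126.4 + 56.3 = 182.7 mL

182.7


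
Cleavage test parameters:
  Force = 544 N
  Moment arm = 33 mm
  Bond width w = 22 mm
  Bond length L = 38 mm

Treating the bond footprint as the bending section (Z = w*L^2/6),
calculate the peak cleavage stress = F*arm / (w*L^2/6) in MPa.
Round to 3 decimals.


M = 544 * 33 = 17952 N*mm
Z = 22 * 38^2 / 6 = 31768 / 6 mm^3
sigma = M / Z = 6 * 17952 / 31768 = 107712 / 31768
= 3.391 MPa

3.391


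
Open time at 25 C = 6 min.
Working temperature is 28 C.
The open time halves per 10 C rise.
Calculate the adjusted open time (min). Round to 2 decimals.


factor = 2^((28 - 25) / 10) = 1.2311
ot = 6 / 1.2311 = 4.87 min

4.87


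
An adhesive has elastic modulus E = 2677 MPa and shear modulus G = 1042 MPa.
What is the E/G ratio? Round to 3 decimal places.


E/G = 2677 / 1042 = 2.569

2.569


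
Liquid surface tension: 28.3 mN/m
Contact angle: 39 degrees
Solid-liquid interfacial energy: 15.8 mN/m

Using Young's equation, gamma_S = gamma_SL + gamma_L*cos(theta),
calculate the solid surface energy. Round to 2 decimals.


gamma_S = 15.8 + 28.3 * cos(39)
= 37.79 mN/m

37.79


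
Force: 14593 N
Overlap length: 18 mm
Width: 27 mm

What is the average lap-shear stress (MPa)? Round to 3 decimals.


Average shear stress = F / (overlap * width)
= 14593 / (18 * 27)
= 30.027 MPa

30.027


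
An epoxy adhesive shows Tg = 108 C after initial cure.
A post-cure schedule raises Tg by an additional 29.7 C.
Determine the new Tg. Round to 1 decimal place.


New Tg = 108 + 29.7
= 137.7 C

137.7


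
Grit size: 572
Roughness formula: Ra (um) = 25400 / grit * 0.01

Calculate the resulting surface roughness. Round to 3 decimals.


Ra = 25400 / 572 * 0.01
= 0.444 um

0.444


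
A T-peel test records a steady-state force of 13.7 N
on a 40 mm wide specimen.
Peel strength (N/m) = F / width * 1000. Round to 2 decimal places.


Peel strength = 13.7 / 40 * 1000
= 342.50 N/m

342.50


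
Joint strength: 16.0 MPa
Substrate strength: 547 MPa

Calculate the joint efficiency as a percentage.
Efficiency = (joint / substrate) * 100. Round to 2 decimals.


Efficiency = (16.0 / 547) * 100 = 2.93%

2.93


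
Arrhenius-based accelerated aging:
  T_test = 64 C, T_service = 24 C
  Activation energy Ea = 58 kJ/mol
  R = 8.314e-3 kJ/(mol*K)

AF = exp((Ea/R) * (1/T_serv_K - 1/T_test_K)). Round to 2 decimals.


T_test_K = 337.15, T_serv_K = 297.15
AF = exp((58/8.314e-3) * (1/297.15 - 1/337.15))
= 16.21

16.21


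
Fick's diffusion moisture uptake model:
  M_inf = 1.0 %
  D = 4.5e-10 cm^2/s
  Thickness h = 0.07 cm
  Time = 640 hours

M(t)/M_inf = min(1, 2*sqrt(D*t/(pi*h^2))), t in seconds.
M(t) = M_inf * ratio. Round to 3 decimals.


t_sec = 640 * 3600 = 2304000
ratio = 2*sqrt(4.5e-10*2304000/(pi*0.07^2))
= min(1, 0.519044)
= 0.519044
M(t) = 1.0 * 0.519044 = 0.519 %

0.519


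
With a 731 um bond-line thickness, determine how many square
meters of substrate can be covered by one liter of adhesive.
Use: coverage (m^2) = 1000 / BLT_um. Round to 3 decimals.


Coverage = 1000 / 731 = 1.368 m^2

1.368


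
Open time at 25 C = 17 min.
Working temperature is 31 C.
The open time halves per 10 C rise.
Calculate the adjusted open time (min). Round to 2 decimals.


factor = 2^((31 - 25) / 10) = 1.5157
ot = 17 / 1.5157 = 11.22 min

11.22


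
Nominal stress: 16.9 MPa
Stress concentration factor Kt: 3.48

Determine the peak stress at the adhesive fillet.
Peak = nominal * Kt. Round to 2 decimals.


Peak stress = 16.9 * 3.48
= 58.81 MPa

58.81


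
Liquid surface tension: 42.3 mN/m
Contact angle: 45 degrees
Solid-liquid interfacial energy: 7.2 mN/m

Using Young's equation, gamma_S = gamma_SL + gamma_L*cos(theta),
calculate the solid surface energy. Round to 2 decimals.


gamma_S = 7.2 + 42.3 * cos(45)
= 37.11 mN/m

37.11


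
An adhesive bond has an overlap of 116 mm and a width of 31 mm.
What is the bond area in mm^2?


Bond area = overlap * width
= 116 * 31
= 3596 mm^2

3596


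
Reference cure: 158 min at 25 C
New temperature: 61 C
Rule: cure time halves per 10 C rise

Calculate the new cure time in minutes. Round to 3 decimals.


factor = 2^((61-25)/10) = 12.1257
t_new = 158 / 12.1257 = 13.030 min

13.030


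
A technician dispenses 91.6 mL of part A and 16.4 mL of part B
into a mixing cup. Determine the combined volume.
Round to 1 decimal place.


Combined volume = 91.6 + 16.4
= 108.0 mL

108.0


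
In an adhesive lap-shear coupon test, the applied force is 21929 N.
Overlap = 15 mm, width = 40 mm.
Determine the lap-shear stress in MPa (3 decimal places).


stress = F / (overlap * width)
= 21929 / (15 * 40)
= 36.548 MPa

36.548


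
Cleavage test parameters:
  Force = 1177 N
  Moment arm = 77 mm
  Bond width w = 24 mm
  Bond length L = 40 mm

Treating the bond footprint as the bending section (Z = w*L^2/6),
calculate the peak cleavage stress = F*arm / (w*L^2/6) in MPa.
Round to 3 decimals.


M = 1177 * 77 = 90629 N*mm
Z = 24 * 40^2 / 6 = 38400 / 6 mm^3
sigma = M / Z = 6 * 90629 / 38400 = 543774 / 38400
= 14.161 MPa

14.161


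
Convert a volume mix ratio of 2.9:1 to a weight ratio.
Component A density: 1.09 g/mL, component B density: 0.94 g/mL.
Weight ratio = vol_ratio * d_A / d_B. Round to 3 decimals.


= 2.9 * 1.09 / 0.94 = 3.363

3.363


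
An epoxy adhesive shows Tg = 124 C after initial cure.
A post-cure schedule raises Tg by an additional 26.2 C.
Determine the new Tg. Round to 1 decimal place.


New Tg = 124 + 26.2
= 150.2 C

150.2


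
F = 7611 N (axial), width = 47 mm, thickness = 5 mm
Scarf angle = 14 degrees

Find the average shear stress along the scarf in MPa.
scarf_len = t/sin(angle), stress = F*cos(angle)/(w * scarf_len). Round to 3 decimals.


scarf_len = 5/sin(14 deg) = 20.6678
cos(14 deg) = 0.970296
stress = 7611*0.970296/(47*20.6678) = 7.602 MPa

7.602


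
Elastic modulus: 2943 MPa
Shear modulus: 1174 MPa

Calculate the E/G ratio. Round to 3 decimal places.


E / G = 2943 / 1174 = 2.507

2.507


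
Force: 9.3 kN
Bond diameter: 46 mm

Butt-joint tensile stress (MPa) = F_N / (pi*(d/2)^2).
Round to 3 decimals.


F_N = 9.3 * 1000 = 9300.0 N
A = pi*(23.0)^2 = 1661.9025 mm^2
stress = 9300.0 / 1661.9025 = 5.596 MPa

5.596


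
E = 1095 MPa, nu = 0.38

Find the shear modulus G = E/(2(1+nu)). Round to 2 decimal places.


G = 1095 / (2 * 1.38)
= 396.74 MPa

396.74


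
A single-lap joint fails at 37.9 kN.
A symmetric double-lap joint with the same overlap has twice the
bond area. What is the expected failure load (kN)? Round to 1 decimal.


Double-lap load = 2 * 37.9 = 75.8 kN

75.8


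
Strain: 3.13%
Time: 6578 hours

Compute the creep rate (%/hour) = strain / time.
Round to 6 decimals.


Creep rate = 3.13 / 6578
= 0.000476 %/h

0.000476


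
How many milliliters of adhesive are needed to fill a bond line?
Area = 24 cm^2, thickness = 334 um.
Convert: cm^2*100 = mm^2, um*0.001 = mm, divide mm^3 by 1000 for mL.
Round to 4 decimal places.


= (24 * 100) * (334 * 0.001) / 1000
= 0.8016 mL

0.8016


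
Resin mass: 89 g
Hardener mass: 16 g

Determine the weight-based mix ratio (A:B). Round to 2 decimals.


Ratio = 89 / 16 = 5.56

5.56


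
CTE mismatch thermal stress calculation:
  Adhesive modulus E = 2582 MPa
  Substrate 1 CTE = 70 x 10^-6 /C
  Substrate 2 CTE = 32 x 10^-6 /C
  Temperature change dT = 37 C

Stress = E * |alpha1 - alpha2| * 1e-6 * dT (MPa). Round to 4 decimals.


delta_alpha = |70 - 32| = 38 x 10^-6/C
Stress = 2582 * 38e-6 * 37
= 3.6303 MPa

3.6303


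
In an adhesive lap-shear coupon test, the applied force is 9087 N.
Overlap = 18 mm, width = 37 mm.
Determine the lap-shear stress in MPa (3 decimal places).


stress = F / (overlap * width)
= 9087 / (18 * 37)
= 13.644 MPa

13.644


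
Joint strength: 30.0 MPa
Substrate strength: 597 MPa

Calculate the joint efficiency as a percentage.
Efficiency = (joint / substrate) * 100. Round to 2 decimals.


Efficiency = (30.0 / 597) * 100 = 5.03%

5.03


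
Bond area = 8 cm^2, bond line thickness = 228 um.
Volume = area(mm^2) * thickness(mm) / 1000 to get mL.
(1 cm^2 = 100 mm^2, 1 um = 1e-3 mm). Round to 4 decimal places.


area_mm2 = 8 * 100 = 800
blt_mm = 228 * 1e-3 = 0.228
vol_mm3 = 800 * 0.228 = 182.4
vol_mL = 182.4 / 1000 = 0.1824 mL

0.1824


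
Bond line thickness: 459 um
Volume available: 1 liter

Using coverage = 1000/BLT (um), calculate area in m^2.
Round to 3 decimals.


1 L = 1e6 mm^3, thickness = 459 um = 0.459 mm
Area = 1e6 / 0.459 mm^2 = (1e6 / 0.459) / 1e6 m^2 = 1000 / 459 m^2
= 2.179 m^2

2.179


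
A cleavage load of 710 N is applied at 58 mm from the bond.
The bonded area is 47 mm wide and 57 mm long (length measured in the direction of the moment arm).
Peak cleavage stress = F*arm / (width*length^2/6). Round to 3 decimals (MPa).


Moment = 710 * 58 = 41180 N*mm
Section modulus = 47 * 3249 / 6 = 152703 / 6 mm^3
Stress = 41180 / (152703 / 6) = 247080 / 152703
= 1.618 MPa

1.618


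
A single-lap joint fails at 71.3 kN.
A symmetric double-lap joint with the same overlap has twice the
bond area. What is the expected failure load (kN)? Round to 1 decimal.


Double-lap load = 2 * 71.3 = 142.6 kN

142.6


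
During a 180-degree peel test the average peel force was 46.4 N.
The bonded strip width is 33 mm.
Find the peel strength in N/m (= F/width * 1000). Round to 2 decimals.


Peel strength = F/width * 1000
= 46.4 / 33 * 1000
= 1406.06 N/m

1406.06


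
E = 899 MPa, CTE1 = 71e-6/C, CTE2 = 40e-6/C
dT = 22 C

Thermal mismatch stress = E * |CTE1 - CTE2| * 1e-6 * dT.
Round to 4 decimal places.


= 899 * 31e-6 * 22
= 0.6131 MPa

0.6131


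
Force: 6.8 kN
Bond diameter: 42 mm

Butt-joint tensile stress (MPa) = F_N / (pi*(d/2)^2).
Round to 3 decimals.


F_N = 6.8 * 1000 = 6800.0 N
A = pi*(21.0)^2 = 1385.4424 mm^2
stress = 6800.0 / 1385.4424 = 4.908 MPa

4.908


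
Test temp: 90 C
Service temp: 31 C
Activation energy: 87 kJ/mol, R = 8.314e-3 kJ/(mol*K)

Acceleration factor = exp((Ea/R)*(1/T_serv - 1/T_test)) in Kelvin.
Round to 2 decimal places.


AF = exp((87/0.008314)*(1/304.15 - 1/363.15))
= 267.65

267.65


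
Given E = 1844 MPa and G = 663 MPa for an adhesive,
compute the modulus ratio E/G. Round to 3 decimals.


E/G ratio = 1844 / 663 = 2.781

2.781


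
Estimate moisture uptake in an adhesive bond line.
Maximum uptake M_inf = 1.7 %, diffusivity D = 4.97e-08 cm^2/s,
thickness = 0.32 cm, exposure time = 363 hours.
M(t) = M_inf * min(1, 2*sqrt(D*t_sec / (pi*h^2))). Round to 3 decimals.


Convert time: 363 h = 1306800 s
ratio = min(1, 2*sqrt(4.97e-08*1306800/(pi*0.32^2)))
= 0.898644
M(t) = 1.7 * 0.898644 = 1.528%

1.528


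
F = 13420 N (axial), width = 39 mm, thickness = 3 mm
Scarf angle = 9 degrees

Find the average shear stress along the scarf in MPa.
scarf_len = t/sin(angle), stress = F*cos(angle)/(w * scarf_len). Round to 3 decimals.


scarf_len = 3/sin(9 deg) = 19.1774
cos(9 deg) = 0.987688
stress = 13420*0.987688/(39*19.1774) = 17.722 MPa

17.722


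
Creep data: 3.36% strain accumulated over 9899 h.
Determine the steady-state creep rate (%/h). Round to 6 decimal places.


Rate = 3.36 / 9899 = 0.000339 %/h

0.000339


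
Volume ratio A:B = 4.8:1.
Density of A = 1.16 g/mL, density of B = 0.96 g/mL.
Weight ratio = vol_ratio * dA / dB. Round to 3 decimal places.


Wt ratio = 4.8 * 1.16 / 0.96
= 5.800

5.800


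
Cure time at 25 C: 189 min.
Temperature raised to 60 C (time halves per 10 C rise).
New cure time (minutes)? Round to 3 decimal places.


Acceleration factor = 2^(35/10) = 11.3137
New time = 189 / 11.3137 = 16.705 min

16.705


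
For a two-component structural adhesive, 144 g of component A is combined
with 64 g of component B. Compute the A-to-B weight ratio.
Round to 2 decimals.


Weight ratio A:B = 144 / 64
= 2.25

2.25


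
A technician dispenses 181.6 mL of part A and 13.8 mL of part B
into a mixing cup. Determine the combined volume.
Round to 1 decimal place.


Combined volume = 181.6 + 13.8
= 195.4 mL

195.4


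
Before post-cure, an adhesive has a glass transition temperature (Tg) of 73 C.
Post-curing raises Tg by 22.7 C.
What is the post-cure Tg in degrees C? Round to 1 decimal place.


Tg_post = Tg_base + delta_Tg
= 73 + 22.7
= 95.7 C

95.7


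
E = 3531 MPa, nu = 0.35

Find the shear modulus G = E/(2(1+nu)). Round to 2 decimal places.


G = 3531 / (2 * 1.35)
= 1307.78 MPa

1307.78


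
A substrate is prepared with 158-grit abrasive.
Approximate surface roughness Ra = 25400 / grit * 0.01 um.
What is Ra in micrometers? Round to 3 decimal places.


Ra = 25400 / 158 * 0.01 = 1.608 um

1.608


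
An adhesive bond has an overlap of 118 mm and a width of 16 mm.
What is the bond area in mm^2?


Bond area = overlap * width
= 118 * 16
= 1888 mm^2

1888


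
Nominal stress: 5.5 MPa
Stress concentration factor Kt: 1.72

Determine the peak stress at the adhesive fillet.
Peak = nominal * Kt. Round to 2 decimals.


Peak stress = 5.5 * 1.72
= 9.46 MPa

9.46


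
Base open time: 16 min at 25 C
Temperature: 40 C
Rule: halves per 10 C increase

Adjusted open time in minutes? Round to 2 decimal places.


Acceleration = 2^((40-25)/10) = 2.8284
Open time = 16 / 2.8284 = 5.66 min

5.66


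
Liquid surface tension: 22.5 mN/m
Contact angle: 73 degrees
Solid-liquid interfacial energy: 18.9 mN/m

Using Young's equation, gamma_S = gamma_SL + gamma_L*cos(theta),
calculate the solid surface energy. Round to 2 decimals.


gamma_S = 18.9 + 22.5 * cos(73)
= 25.48 mN/m

25.48


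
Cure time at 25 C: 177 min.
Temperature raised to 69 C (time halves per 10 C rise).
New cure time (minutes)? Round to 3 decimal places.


Acceleration factor = 2^(44/10) = 21.1121
New time = 177 / 21.1121 = 8.384 min

8.384


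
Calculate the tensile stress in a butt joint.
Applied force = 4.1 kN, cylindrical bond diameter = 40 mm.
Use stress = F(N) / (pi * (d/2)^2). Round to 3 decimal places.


A = pi * 20.0^2 = 1256.6371 mm^2
sigma = 4100.0 / 1256.6371 = 3.263 MPa

3.263


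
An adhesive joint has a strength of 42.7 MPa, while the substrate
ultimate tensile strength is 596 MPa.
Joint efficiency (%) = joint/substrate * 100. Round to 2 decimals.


Efficiency = 42.7 / 596 * 100
= 7.16%

7.16


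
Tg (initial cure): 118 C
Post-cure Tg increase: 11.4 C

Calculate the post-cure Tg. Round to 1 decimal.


Post-cure Tg = 118 + 11.4 = 129.4 C

129.4


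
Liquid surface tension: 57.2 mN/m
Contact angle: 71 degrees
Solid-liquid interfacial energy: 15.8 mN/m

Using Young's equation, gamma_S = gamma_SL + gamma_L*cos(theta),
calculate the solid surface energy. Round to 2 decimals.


gamma_S = 15.8 + 57.2 * cos(71)
= 34.42 mN/m

34.42


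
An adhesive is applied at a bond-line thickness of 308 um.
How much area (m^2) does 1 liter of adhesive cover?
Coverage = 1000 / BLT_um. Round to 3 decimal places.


Coverage = 1000 / 308 = 3.247 m^2

3.247


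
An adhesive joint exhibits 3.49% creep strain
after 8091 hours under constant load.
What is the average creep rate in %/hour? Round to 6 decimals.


Creep rate = strain / time
= 3.49 / 8091
= 0.000431 %/h

0.000431


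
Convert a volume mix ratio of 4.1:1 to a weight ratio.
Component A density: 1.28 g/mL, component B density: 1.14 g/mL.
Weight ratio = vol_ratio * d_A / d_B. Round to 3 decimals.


= 4.1 * 1.28 / 1.14 = 4.604

4.604


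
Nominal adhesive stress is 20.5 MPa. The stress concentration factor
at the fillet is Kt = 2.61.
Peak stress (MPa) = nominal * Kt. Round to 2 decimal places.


Peak = 20.5 * 2.61 = 53.51 MPa

53.51


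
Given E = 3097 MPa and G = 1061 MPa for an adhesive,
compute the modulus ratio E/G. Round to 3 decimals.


E/G ratio = 3097 / 1061 = 2.919

2.919


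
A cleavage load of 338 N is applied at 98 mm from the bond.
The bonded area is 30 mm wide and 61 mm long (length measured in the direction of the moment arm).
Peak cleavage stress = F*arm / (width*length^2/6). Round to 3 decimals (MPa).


Moment = 338 * 98 = 33124 N*mm
Section modulus = 30 * 3721 / 6 = 111630 / 6 mm^3
Stress = 33124 / (111630 / 6) = 198744 / 111630
= 1.780 MPa

1.780


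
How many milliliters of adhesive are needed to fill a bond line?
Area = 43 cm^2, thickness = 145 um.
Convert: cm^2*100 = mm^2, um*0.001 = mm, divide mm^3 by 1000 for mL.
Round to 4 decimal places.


= (43 * 100) * (145 * 0.001) / 1000
= 0.6235 mL

0.6235


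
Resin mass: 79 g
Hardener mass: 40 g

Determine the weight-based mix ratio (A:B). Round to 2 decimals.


Ratio = 79 / 40 = 1.98

1.98


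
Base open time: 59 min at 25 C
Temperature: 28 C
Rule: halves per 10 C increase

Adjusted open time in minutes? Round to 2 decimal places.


Acceleration = 2^((28-25)/10) = 1.2311
Open time = 59 / 1.2311 = 47.92 min

47.92


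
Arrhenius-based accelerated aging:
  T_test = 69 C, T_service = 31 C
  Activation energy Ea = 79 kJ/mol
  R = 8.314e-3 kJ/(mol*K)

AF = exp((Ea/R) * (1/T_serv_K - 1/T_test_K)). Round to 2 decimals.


T_test_K = 342.15, T_serv_K = 304.15
AF = exp((79/8.314e-3) * (1/304.15 - 1/342.15))
= 32.13

32.13


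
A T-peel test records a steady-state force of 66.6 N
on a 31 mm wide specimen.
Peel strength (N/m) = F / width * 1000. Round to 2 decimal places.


Peel strength = 66.6 / 31 * 1000
= 2148.39 N/m

2148.39


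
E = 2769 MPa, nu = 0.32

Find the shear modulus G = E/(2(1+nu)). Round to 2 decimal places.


G = 2769 / (2 * 1.32)
= 1048.86 MPa

1048.86


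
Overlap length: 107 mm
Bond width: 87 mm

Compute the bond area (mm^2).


Bond area = 107 * 87 = 9309 mm^2

9309


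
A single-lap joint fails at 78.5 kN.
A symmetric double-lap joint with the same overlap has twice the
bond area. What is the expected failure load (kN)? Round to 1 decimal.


Double-lap load = 2 * 78.5 = 157.0 kN

157.0


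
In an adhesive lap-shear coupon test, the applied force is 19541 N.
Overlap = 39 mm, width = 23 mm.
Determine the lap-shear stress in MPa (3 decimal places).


stress = F / (overlap * width)
= 19541 / (39 * 23)
= 21.785 MPa

21.785


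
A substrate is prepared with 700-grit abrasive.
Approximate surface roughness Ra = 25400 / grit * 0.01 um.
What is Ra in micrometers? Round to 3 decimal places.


Ra = 25400 / 700 * 0.01 = 0.363 um

0.363


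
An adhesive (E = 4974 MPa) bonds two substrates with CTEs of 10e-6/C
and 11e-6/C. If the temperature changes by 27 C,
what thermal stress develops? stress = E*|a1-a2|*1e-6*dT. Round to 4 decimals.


Stress = 4974 * |10 - 11| * 1e-6 * 27
= 0.1343 MPa

0.1343


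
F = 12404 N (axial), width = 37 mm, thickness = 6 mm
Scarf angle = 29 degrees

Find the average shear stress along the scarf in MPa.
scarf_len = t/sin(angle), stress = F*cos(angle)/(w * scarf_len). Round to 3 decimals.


scarf_len = 6/sin(29 deg) = 12.3760
cos(29 deg) = 0.874620
stress = 12404*0.874620/(37*12.3760) = 23.692 MPa

23.692


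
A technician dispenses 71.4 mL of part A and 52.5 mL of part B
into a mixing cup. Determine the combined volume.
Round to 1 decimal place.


Combined volume = 71.4 + 52.5
= 123.9 mL

123.9


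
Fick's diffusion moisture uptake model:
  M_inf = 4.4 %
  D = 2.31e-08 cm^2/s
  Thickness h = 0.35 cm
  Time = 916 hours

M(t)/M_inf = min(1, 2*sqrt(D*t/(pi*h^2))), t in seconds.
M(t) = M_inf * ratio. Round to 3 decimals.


t_sec = 916 * 3600 = 3297600
ratio = 2*sqrt(2.31e-08*3297600/(pi*0.35^2))
= min(1, 0.889799)
= 0.889799
M(t) = 4.4 * 0.889799 = 3.915 %

3.915


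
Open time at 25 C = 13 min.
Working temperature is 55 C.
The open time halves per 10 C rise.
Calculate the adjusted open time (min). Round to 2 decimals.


factor = 2^((55 - 25) / 10) = 8.0000
ot = 13 / 8.0000 = 1.63 min

1.63


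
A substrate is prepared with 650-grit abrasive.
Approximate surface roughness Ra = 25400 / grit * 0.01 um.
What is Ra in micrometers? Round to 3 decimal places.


Ra = 25400 / 650 * 0.01 = 0.391 um

0.391


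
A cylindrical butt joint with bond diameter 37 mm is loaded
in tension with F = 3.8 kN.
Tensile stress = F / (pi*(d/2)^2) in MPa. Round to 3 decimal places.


Area = pi * (37/2)^2 = 1075.2101 mm^2
Stress = 3.8*1000 / 1075.2101
= 3.534 MPa

3.534


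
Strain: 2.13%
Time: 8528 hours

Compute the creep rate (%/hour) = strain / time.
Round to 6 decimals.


Creep rate = 2.13 / 8528
= 0.000250 %/h

0.000250


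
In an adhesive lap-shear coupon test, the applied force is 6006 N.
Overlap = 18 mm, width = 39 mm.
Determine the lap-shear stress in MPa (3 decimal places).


stress = F / (overlap * width)
= 6006 / (18 * 39)
= 8.556 MPa

8.556


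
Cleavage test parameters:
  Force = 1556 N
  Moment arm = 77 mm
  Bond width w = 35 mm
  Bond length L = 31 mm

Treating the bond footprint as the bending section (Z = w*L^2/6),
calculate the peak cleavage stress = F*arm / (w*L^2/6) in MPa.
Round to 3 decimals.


M = 1556 * 77 = 119812 N*mm
Z = 35 * 31^2 / 6 = 33635 / 6 mm^3
sigma = M / Z = 6 * 119812 / 33635 = 718872 / 33635
= 21.373 MPa

21.373


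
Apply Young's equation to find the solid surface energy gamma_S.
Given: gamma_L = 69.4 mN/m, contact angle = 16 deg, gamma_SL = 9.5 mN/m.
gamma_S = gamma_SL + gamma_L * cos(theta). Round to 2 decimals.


theta_rad = 16 * pi/180 = 0.279253
gamma_S = 9.5 + 69.4 * cos(0.279253)
= 76.21 mN/m

76.21


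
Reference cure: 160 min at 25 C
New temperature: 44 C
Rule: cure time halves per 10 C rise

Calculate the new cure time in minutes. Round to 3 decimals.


factor = 2^((44-25)/10) = 3.7321
t_new = 160 / 3.7321 = 42.871 min

42.871


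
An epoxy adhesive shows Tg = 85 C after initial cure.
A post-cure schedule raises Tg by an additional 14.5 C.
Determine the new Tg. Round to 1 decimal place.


New Tg = 85 + 14.5
= 99.5 C

99.5


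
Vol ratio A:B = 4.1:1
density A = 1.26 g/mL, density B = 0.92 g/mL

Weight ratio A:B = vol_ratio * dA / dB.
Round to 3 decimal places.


Weight ratio = 4.1 * 1.26 / 0.92
= 5.615

5.615


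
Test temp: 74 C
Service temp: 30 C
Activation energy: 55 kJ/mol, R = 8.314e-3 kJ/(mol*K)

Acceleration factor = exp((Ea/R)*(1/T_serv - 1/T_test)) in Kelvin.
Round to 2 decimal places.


AF = exp((55/0.008314)*(1/303.15 - 1/347.15))
= 15.89

15.89


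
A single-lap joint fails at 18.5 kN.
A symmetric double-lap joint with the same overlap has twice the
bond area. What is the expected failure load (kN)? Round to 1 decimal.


Double-lap load = 2 * 18.5 = 37.0 kN

37.0


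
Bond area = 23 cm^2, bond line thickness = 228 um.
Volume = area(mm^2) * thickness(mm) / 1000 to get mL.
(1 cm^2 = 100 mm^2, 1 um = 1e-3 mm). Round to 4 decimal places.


area_mm2 = 23 * 100 = 2300
blt_mm = 228 * 1e-3 = 0.228
vol_mm3 = 2300 * 0.228 = 524.4
vol_mL = 524.4 / 1000 = 0.5244 mL

0.5244


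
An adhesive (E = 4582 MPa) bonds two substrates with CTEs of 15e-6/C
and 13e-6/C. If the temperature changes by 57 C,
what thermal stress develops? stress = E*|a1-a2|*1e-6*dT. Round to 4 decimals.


Stress = 4582 * |15 - 13| * 1e-6 * 57
= 0.5223 MPa

0.5223
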